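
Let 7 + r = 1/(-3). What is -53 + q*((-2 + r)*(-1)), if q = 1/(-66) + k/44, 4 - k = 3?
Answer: -5240/99 ≈ -52.929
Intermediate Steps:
k = 1 (k = 4 - 1*3 = 4 - 3 = 1)
r = -22/3 (r = -7 + 1/(-3) = -7 - 1/3 = -22/3 ≈ -7.3333)
q = 1/132 (q = 1/(-66) + 1/44 = 1*(-1/66) + 1*(1/44) = -1/66 + 1/44 = 1/132 ≈ 0.0075758)
-53 + q*((-2 + r)*(-1)) = -53 + ((-2 - 22/3)*(-1))/132 = -53 + (-28/3*(-1))/132 = -53 + (1/132)*(28/3) = -53 + 7/99 = -5240/99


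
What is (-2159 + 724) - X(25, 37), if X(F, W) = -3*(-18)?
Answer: -1489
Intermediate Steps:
X(F, W) = 54
(-2159 + 724) - X(25, 37) = (-2159 + 724) - 1*54 = -1435 - 54 = -1489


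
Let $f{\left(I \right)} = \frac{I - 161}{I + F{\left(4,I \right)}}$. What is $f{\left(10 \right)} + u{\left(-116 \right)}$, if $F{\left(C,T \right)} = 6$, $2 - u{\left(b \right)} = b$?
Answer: $\frac{1737}{16} \approx 108.56$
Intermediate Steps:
$u{\left(b \right)} = 2 - b$
$f{\left(I \right)} = \frac{-161 + I}{6 + I}$ ($f{\left(I \right)} = \frac{I - 161}{I + 6} = \frac{I - 161}{6 + I} = \frac{-161 + I}{6 + I}$)
$f{\left(10 \right)} + u{\left(-116 \right)} = \frac{-161 + 10}{6 + 10} + \left(2 - -116\right) = \frac{1}{16} \left(-151\right) + \left(2 + 116\right) = \frac{1}{16} \left(-151\right) + 118 = - \frac{151}{16} + 118 = \frac{1737}{16}$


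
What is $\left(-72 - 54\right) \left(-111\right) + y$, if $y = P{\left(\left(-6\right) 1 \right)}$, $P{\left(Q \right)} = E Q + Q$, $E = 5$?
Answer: $13950$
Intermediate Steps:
$P{\left(Q \right)} = 6 Q$ ($P{\left(Q \right)} = 5 Q + Q = 6 Q$)
$y = -36$ ($y = 6 \left(\left(-6\right) 1\right) = 6 \left(-6\right) = -36$)
$\left(-72 - 54\right) \left(-111\right) + y = \left(-72 - 54\right) \left(-111\right) - 36 = \left(-126\right) \left(-111\right) - 36 = 13986 - 36 = 13950$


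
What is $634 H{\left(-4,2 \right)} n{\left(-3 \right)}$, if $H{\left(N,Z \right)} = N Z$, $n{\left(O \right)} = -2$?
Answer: $10144$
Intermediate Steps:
$634 H{\left(-4,2 \right)} n{\left(-3 \right)} = 634 \left(-4\right) 2 \left(-2\right) = 634 \left(\left(-8\right) \left(-2\right)\right) = 634 \cdot 16 = 10144$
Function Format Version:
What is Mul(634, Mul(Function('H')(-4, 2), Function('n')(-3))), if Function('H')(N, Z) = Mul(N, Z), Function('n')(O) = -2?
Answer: 10144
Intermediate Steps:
Mul(634, Mul(Function('H')(-4, 2), Function('n')(-3))) = Mul(634, Mul(Mul(-4, 2), -2)) = Mul(634, Mul(-8, -2)) = Mul(634, 16) = 10144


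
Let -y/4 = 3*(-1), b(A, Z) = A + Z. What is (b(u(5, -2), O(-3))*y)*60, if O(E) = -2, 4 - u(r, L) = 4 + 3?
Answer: -3600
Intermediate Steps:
u(r, L) = -3 (u(r, L) = 4 - (4 + 3) = 4 - 1*7 = 4 - 7 = -3)
y = 12 (y = -12*(-1) = -4*(-3) = 12)
(b(u(5, -2), O(-3))*y)*60 = ((-3 - 2)*12)*60 = -5*12*60 = -60*60 = -3600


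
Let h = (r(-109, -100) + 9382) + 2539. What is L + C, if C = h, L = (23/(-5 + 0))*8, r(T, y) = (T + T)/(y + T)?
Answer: 12420079/1045 ≈ 11885.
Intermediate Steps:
r(T, y) = 2*T/(T + y) (r(T, y) = (2*T)/(T + y) = 2*T/(T + y))
L = -184/5 (L = (23/(-5))*8 = (23*(-⅕))*8 = -23/5*8 = -184/5 ≈ -36.800)
h = 2491707/209 (h = (2*(-109)/(-109 - 100) + 9382) + 2539 = (2*(-109)/(-209) + 9382) + 2539 = (2*(-109)*(-1/209) + 9382) + 2539 = (218/209 + 9382) + 2539 = 1961056/209 + 2539 = 2491707/209 ≈ 11922.)
C = 2491707/209 ≈ 11922.
L + C = -184/5 + 2491707/209 = 12420079/1045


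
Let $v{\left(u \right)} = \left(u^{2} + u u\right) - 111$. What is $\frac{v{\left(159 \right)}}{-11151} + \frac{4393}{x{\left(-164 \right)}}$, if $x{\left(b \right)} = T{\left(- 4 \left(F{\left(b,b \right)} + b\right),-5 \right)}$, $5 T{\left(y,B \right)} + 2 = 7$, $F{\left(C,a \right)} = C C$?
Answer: $\frac{16311964}{3717} \approx 4388.5$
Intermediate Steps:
$F{\left(C,a \right)} = C^{2}$
$v{\left(u \right)} = -111 + 2 u^{2}$ ($v{\left(u \right)} = \left(u^{2} + u^{2}\right) - 111 = 2 u^{2} - 111 = -111 + 2 u^{2}$)
$T{\left(y,B \right)} = 1$ ($T{\left(y,B \right)} = - \frac{2}{5} + \frac{1}{5} \cdot 7 = - \frac{2}{5} + \frac{7}{5} = 1$)
$x{\left(b \right)} = 1$
$\frac{v{\left(159 \right)}}{-11151} + \frac{4393}{x{\left(-164 \right)}} = \frac{-111 + 2 \cdot 159^{2}}{-11151} + \frac{4393}{1} = \left(-111 + 2 \cdot 25281\right) \left(- \frac{1}{11151}\right) + 4393 \cdot 1 = \left(-111 + 50562\right) \left(- \frac{1}{11151}\right) + 4393 = 50451 \left(- \frac{1}{11151}\right) + 4393 = - \frac{16817}{3717} + 4393 = \frac{16311964}{3717}$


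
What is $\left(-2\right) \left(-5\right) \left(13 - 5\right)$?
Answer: $80$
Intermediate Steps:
$\left(-2\right) \left(-5\right) \left(13 - 5\right) = 10 \cdot 8 = 80$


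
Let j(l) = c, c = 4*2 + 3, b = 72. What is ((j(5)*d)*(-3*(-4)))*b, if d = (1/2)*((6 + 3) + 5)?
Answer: 66528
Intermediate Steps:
c = 11 (c = 8 + 3 = 11)
j(l) = 11
d = 7 (d = (1*(1/2))*(9 + 5) = (1/2)*14 = 7)
((j(5)*d)*(-3*(-4)))*b = ((11*7)*(-3*(-4)))*72 = (77*12)*72 = 924*72 = 66528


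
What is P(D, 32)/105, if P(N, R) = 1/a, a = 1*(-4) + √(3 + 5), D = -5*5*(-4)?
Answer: -1/210 - √2/420 ≈ -0.0081291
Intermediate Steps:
D = 100 (D = -25*(-4) = 100)
a = -4 + 2*√2 (a = -4 + √8 = -4 + 2*√2 ≈ -1.1716)
P(N, R) = 1/(-4 + 2*√2)
P(D, 32)/105 = (-½ - √2/4)/105 = (-½ - √2/4)*(1/105) = -1/210 - √2/420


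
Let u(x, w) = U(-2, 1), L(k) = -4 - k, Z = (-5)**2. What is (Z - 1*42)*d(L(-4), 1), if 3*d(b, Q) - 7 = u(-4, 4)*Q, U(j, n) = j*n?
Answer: -85/3 ≈ -28.333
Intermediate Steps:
Z = 25
u(x, w) = -2 (u(x, w) = -2*1 = -2)
d(b, Q) = 7/3 - 2*Q/3 (d(b, Q) = 7/3 + (-2*Q)/3 = 7/3 - 2*Q/3)
(Z - 1*42)*d(L(-4), 1) = (25 - 1*42)*(7/3 - 2/3*1) = (25 - 42)*(7/3 - 2/3) = -17*5/3 = -85/3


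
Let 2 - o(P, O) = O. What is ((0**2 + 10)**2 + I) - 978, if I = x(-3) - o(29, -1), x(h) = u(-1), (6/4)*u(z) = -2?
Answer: -2647/3 ≈ -882.33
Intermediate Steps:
u(z) = -4/3 (u(z) = (2/3)*(-2) = -4/3)
o(P, O) = 2 - O
x(h) = -4/3
I = -13/3 (I = -4/3 - (2 - 1*(-1)) = -4/3 - (2 + 1) = -4/3 - 1*3 = -4/3 - 3 = -13/3 ≈ -4.3333)
((0**2 + 10)**2 + I) - 978 = ((0**2 + 10)**2 - 13/3) - 978 = ((0 + 10)**2 - 13/3) - 978 = (10**2 - 13/3) - 978 = (100 - 13/3) - 978 = 287/3 - 978 = -2647/3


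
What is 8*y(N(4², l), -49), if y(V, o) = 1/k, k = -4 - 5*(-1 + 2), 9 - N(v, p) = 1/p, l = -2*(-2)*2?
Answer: -8/9 ≈ -0.88889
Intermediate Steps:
l = 8 (l = 4*2 = 8)
N(v, p) = 9 - 1/p
k = -9 (k = -4 - 5*1 = -4 - 5 = -9)
y(V, o) = -⅑ (y(V, o) = 1/(-9) = -⅑)
8*y(N(4², l), -49) = 8*(-⅑) = -8/9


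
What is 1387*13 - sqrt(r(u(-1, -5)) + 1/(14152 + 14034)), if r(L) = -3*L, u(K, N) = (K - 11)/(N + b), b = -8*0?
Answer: 18031 - I*sqrt(143000402630)/140930 ≈ 18031.0 - 2.6833*I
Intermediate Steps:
b = 0
u(K, N) = (-11 + K)/N (u(K, N) = (K - 11)/(N + 0) = (-11 + K)/N)
1387*13 - sqrt(r(u(-1, -5)) + 1/(14152 + 14034)) = 1387*13 - sqrt(-3*(-11 - 1)/(-5) + 1/(14152 + 14034)) = 18031 - sqrt(-(-3)*(-12)/5 + 1/28186) = 18031 - sqrt(-3*12/5 + 1/28186) = 18031 - sqrt(-36/5 + 1/28186) = 18031 - sqrt(-1014691/140930) = 18031 - I*sqrt(143000402630)/140930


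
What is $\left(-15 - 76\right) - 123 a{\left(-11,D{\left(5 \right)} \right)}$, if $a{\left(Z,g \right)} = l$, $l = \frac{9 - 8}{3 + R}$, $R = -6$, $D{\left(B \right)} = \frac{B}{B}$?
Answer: $-50$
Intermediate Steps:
$D{\left(B \right)} = 1$
$l = - \frac{1}{3}$ ($l = \frac{9 - 8}{3 - 6} = 1 \frac{1}{-3} = 1 \left(- \frac{1}{3}\right) = - \frac{1}{3} \approx -0.33333$)
$a{\left(Z,g \right)} = - \frac{1}{3}$
$\left(-15 - 76\right) - 123 a{\left(-11,D{\left(5 \right)} \right)} = \left(-15 - 76\right) - -41 = -91 + 41 = -50$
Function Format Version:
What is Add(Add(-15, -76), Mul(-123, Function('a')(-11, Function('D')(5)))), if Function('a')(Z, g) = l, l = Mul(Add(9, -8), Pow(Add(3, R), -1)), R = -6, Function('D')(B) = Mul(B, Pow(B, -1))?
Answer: -50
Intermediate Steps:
Function('D')(B) = 1
l = Rational(-1, 3) (l = Mul(Add(9, -8), Pow(Add(3, -6), -1)) = Mul(1, Pow(-3, -1)) = Mul(1, Rational(-1, 3)) = Rational(-1, 3) ≈ -0.33333)
Function('a')(Z, g) = Rational(-1, 3)
Add(Add(-15, -76), Mul(-123, Function('a')(-11, Function('D')(5)))) = Add(Add(-15, -76), Mul(-123, Rational(-1, 3))) = Add(-91, 41) = -50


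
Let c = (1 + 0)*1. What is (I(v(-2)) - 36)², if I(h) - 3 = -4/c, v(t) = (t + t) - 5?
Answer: 1369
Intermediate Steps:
v(t) = -5 + 2*t (v(t) = 2*t - 5 = -5 + 2*t)
c = 1 (c = 1*1 = 1)
I(h) = -1 (I(h) = 3 - 4/1 = 3 - 4*1 = 3 - 4 = -1)
(I(v(-2)) - 36)² = (-1 - 36)² = (-37)² = 1369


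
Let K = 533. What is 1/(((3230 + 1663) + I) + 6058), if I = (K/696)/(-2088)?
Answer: 1453248/15914518315 ≈ 9.1316e-5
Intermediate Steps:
I = -533/1453248 (I = (533/696)/(-2088) = (533*(1/696))*(-1/2088) = (533/696)*(-1/2088) = -533/1453248 ≈ -0.00036676)
1/(((3230 + 1663) + I) + 6058) = 1/(((3230 + 1663) - 533/1453248) + 6058) = 1/((4893 - 533/1453248) + 6058) = 1/(7110741931/1453248 + 6058) = 1/(15914518315/1453248) = 1453248/15914518315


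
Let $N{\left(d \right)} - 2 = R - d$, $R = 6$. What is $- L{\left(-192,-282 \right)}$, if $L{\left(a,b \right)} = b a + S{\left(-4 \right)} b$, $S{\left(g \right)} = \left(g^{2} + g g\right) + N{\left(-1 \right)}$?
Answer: $-42582$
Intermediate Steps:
$N{\left(d \right)} = 8 - d$ ($N{\left(d \right)} = 2 - \left(-6 + d\right) = 8 - d$)
$S{\left(g \right)} = 9 + 2 g^{2}$ ($S{\left(g \right)} = \left(g^{2} + g g\right) + \left(8 - -1\right) = \left(g^{2} + g^{2}\right) + \left(8 + 1\right) = 2 g^{2} + 9 = 9 + 2 g^{2}$)
$L{\left(a,b \right)} = 41 b + a b$ ($L{\left(a,b \right)} = b a + \left(9 + 2 \left(-4\right)^{2}\right) b = a b + \left(9 + 2 \cdot 16\right) b = a b + \left(9 + 32\right) b = a b + 41 b = 41 b + a b$)
$- L{\left(-192,-282 \right)} = - \left(-282\right) \left(41 - 192\right) = - \left(-282\right) \left(-151\right) = \left(-1\right) 42582 = -42582$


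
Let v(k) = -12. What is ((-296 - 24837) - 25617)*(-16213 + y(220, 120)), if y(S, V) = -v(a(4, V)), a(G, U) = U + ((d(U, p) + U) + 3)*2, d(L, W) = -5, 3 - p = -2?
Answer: 822200750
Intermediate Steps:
p = 5 (p = 3 - 1*(-2) = 3 + 2 = 5)
a(G, U) = -4 + 3*U (a(G, U) = U + ((-5 + U) + 3)*2 = U + (-2 + U)*2 = U + (-4 + 2*U) = -4 + 3*U)
y(S, V) = 12 (y(S, V) = -1*(-12) = 12)
((-296 - 24837) - 25617)*(-16213 + y(220, 120)) = ((-296 - 24837) - 25617)*(-16213 + 12) = (-25133 - 25617)*(-16201) = -50750*(-16201) = 822200750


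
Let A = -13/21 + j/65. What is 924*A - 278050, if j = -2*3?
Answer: -18115974/65 ≈ -2.7871e+5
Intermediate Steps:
j = -6
A = -971/1365 (A = -13/21 - 6/65 = -971/1365 ≈ -0.71136)
924*A - 278050 = 924*(-971/1365) - 278050 = -42724/65 - 278050 = -18115974/65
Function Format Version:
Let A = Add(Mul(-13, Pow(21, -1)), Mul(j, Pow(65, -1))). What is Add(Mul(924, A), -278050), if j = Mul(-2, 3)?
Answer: Rational(-18115974, 65) ≈ -2.7871e+5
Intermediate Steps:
j = -6
A = Rational(-971, 1365) (A = Add(Mul(-13, Pow(21, -1)), Mul(-6, Pow(65, -1))) = Add(Mul(-13, Rational(1, 21)), Mul(-6, Rational(1, 65))) = Add(Rational(-13, 21), Rational(-6, 65)) = Rational(-971, 1365) ≈ -0.71136)
Add(Mul(924, A), -278050) = Add(Mul(924, Rational(-971, 1365)), -278050) = Add(Rational(-42724, 65), -278050) = Rational(-18115974, 65)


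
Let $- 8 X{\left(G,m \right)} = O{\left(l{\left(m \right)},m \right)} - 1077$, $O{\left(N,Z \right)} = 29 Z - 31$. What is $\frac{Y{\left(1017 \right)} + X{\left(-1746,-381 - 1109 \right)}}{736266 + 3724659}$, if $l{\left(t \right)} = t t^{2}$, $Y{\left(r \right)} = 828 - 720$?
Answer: $\frac{779}{615300} \approx 0.001266$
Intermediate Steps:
$Y{\left(r \right)} = 108$ ($Y{\left(r \right)} = 828 - 720 = 108$)
$l{\left(t \right)} = t^{3}$
$O{\left(N,Z \right)} = -31 + 29 Z$
$X{\left(G,m \right)} = \frac{277}{2} - \frac{29 m}{8}$ ($X{\left(G,m \right)} = - \frac{\left(-31 + 29 m\right) - 1077}{8} = - \frac{-1108 + 29 m}{8} = \frac{277}{2} - \frac{29 m}{8}$)
$\frac{Y{\left(1017 \right)} + X{\left(-1746,-381 - 1109 \right)}}{736266 + 3724659} = \frac{108 - \left(- \frac{277}{2} + \frac{29 \left(-381 - 1109\right)}{8}\right)}{736266 + 3724659} = \frac{108 - \left(- \frac{277}{2} + \frac{29 \left(-381 - 1109\right)}{8}\right)}{4460925} = \left(108 + \left(\frac{277}{2} - - \frac{21605}{4}\right)\right) \frac{1}{4460925} = \left(108 + \left(\frac{277}{2} + \frac{21605}{4}\right)\right) \frac{1}{4460925} = \left(108 + \frac{22159}{4}\right) \frac{1}{4460925} = \frac{22591}{4} \cdot \frac{1}{4460925} = \frac{779}{615300}$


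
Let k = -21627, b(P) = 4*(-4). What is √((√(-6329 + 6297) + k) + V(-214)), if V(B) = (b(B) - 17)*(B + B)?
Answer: √(-7503 + 4*I*√2) ≈ 0.0327 + 86.62*I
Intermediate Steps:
b(P) = -16
V(B) = -66*B (V(B) = (-16 - 17)*(B + B) = -66*B)
√((√(-6329 + 6297) + k) + V(-214)) = √((√(-6329 + 6297) - 21627) - 66*(-214)) = √((√(-32) - 21627) + 14124) = √((4*I*√2 - 21627) + 14124) = √((-21627 + 4*I*√2) + 14124) = √(-7503 + 4*I*√2)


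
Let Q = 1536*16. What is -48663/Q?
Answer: -16221/8192 ≈ -1.9801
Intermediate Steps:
Q = 24576
-48663/Q = -48663/24576 = -48663*1/24576 = -16221/8192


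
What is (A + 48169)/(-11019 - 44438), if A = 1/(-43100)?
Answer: -2076083899/2390196700 ≈ -0.86858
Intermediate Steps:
A = -1/43100 ≈ -2.3202e-5
(A + 48169)/(-11019 - 44438) = (-1/43100 + 48169)/(-11019 - 44438) = (2076083899/43100)/(-55457) = (2076083899/43100)*(-1/55457) = -2076083899/2390196700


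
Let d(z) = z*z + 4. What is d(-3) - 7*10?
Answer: -57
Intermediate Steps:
d(z) = 4 + z² (d(z) = z² + 4 = 4 + z²)
d(-3) - 7*10 = (4 + (-3)²) - 7*10 = (4 + 9) - 70 = 13 - 70 = -57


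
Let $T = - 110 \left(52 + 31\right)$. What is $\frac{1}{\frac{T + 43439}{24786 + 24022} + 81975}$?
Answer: $\frac{48808}{4001070109} \approx 1.2199 \cdot 10^{-5}$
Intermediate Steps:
$T = -9130$ ($T = \left(-110\right) 83 = -9130$)
$\frac{1}{\frac{T + 43439}{24786 + 24022} + 81975} = \frac{1}{\frac{-9130 + 43439}{24786 + 24022} + 81975} = \frac{1}{\frac{34309}{48808} + 81975} = \frac{1}{\frac{4001070109}{48808}} = \frac{48808}{4001070109}$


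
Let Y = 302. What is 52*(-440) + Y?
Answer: -22578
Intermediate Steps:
52*(-440) + Y = 52*(-440) + 302 = -22880 + 302 = -22578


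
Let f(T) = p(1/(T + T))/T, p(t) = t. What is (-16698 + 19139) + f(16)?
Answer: 1249793/512 ≈ 2441.0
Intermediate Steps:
f(T) = 1/(2*T**2) (f(T) = 1/((T + T)*T) = 1/(((2*T))*T) = (1/(2*T))/T = 1/(2*T**2))
(-16698 + 19139) + f(16) = (-16698 + 19139) + (1/2)/16**2 = 2441 + (1/2)*(1/256) = 2441 + 1/512 = 1249793/512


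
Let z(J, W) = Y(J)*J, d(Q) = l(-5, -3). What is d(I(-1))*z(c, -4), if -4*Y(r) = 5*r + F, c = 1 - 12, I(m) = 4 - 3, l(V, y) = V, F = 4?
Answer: 2805/4 ≈ 701.25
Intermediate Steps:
I(m) = 1
c = -11
d(Q) = -5
Y(r) = -1 - 5*r/4 (Y(r) = -(5*r + 4)/4 = -(4 + 5*r)/4 = -1 - 5*r/4)
z(J, W) = J*(-1 - 5*J/4) (z(J, W) = (-1 - 5*J/4)*J = J*(-1 - 5*J/4))
d(I(-1))*z(c, -4) = -(-5)*(-11)*(4 + 5*(-11))/4 = -(-5)*(-11)*(4 - 55)/4 = -(-5)*(-11)*(-51)/4 = -5*(-561/4) = 2805/4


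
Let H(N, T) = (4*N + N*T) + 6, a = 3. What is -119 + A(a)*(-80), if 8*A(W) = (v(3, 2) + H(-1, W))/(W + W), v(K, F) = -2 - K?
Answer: -109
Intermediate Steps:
H(N, T) = 6 + 4*N + N*T
A(W) = (-3 - W)/(16*W) (A(W) = (((-2 - 1*3) + (6 + 4*(-1) - W))/(W + W))/8 = (((-2 - 3) + (6 - 4 - W))/((2*W)))/8 = ((-5 + (2 - W))*(1/(2*W)))/8 = ((-3 - W)*(1/(2*W)))/8 = ((-3 - W)/(2*W))/8 = (-3 - W)/(16*W))
-119 + A(a)*(-80) = -119 + ((1/16)*(-3 - 1*3)/3)*(-80) = -119 + ((1/16)*(⅓)*(-3 - 3))*(-80) = -119 + ((1/16)*(⅓)*(-6))*(-80) = -119 - ⅛*(-80) = -119 + 10 = -109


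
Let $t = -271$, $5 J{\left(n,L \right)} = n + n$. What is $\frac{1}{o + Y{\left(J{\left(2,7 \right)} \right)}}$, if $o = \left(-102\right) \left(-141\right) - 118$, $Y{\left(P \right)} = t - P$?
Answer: $\frac{5}{69961} \approx 7.1468 \cdot 10^{-5}$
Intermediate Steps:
$J{\left(n,L \right)} = \frac{2 n}{5}$ ($J{\left(n,L \right)} = \frac{n + n}{5} = \frac{2 n}{5}$)
$Y{\left(P \right)} = -271 - P$
$o = 14264$ ($o = 14382 - 118 = 14264$)
$\frac{1}{o + Y{\left(J{\left(2,7 \right)} \right)}} = \frac{1}{14264 - \left(271 + \frac{2}{5} \cdot 2\right)} = \frac{1}{14264 - \frac{1359}{5}} = \frac{1}{\frac{69961}{5}} = \frac{5}{69961}$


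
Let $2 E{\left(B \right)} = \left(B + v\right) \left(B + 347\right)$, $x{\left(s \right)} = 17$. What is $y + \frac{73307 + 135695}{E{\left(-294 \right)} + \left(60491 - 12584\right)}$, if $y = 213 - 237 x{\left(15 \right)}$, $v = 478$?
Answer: $- \frac{201210926}{52783} \approx -3812.0$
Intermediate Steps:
$E{\left(B \right)} = \frac{\left(347 + B\right) \left(478 + B\right)}{2}$ ($E{\left(B \right)} = \frac{\left(B + 478\right) \left(B + 347\right)}{2} = \frac{\left(478 + B\right) \left(347 + B\right)}{2} = \frac{\left(347 + B\right) \left(478 + B\right)}{2}$)
$y = -3816$ ($y = 213 - 4029 = -3816$)
$y + \frac{73307 + 135695}{E{\left(-294 \right)} + \left(60491 - 12584\right)} = -3816 + \frac{73307 + 135695}{\left(82933 + \frac{\left(-294\right)^{2}}{2} + \frac{825}{2} \left(-294\right)\right) + \left(60491 - 12584\right)} = -3816 + \frac{209002}{\left(82933 + \frac{1}{2} \cdot 86436 - 121275\right) + \left(60491 - 12584\right)} = -3816 + \frac{209002}{\left(82933 + 43218 - 121275\right) + 47907} = -3816 + \frac{209002}{4876 + 47907} = -3816 + \frac{209002}{52783} = - \frac{201210926}{52783}$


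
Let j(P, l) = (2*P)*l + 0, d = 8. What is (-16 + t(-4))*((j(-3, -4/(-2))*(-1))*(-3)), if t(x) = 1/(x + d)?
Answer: 567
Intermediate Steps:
t(x) = 1/(8 + x) (t(x) = 1/(x + 8) = 1/(8 + x))
j(P, l) = 2*P*l (j(P, l) = 2*P*l + 0 = 2*P*l)
(-16 + t(-4))*((j(-3, -4/(-2))*(-1))*(-3)) = (-16 + 1/(8 - 4))*(((2*(-3)*(-4/(-2)))*(-1))*(-3)) = (-16 + 1/4)*(((2*(-3)*(-4*(-½)))*(-1))*(-3)) = (-16 + ¼)*(((2*(-3)*2)*(-1))*(-3)) = -63*(-12*(-1))*(-3)/4 = -189*(-3) = -63/4*(-36) = 567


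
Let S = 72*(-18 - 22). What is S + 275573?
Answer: 272693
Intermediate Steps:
S = -2880 (S = 72*(-40) = -2880)
S + 275573 = -2880 + 275573 = 272693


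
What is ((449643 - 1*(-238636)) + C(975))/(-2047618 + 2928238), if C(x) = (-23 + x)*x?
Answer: 1616479/880620 ≈ 1.8356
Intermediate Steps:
C(x) = x*(-23 + x)
((449643 - 1*(-238636)) + C(975))/(-2047618 + 2928238) = ((449643 - 1*(-238636)) + 975*(-23 + 975))/(-2047618 + 2928238) = ((449643 + 238636) + 975*952)/880620 = (688279 + 928200)*(1/880620) = 1616479*(1/880620) = 1616479/880620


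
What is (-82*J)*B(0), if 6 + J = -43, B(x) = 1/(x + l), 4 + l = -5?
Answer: -4018/9 ≈ -446.44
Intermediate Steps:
l = -9 (l = -4 - 5 = -9)
B(x) = 1/(-9 + x) (B(x) = 1/(x - 9) = 1/(-9 + x))
J = -49 (J = -6 - 43 = -49)
(-82*J)*B(0) = (-82*(-49))/(-9 + 0) = 4018/(-9) = 4018*(-⅑) = -4018/9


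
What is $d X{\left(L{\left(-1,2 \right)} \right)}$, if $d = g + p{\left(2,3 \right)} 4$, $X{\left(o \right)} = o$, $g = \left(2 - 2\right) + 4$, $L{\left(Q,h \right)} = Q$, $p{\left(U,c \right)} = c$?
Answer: $-16$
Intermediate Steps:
$g = 4$ ($g = 0 + 4 = 4$)
$d = 16$ ($d = 4 + 3 \cdot 4 = 4 + 12 = 16$)
$d X{\left(L{\left(-1,2 \right)} \right)} = 16 \left(-1\right) = -16$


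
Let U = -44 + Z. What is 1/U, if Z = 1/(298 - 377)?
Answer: -79/3477 ≈ -0.022721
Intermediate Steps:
Z = -1/79 (Z = 1/(-79) = -1/79 ≈ -0.012658)
U = -3477/79 (U = -44 - 1/79 = -3477/79 ≈ -44.013)
1/U = 1/(-3477/79) = -79/3477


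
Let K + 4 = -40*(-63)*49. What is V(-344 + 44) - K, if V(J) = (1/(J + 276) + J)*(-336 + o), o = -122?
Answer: 167317/12 ≈ 13943.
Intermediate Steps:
V(J) = -458*J - 458/(276 + J) (V(J) = (1/(J + 276) + J)*(-336 - 122) = (1/(276 + J) + J)*(-458) = (J + 1/(276 + J))*(-458) = -458*J - 458/(276 + J))
K = 123476 (K = -4 - 40*(-63)*49 = -4 + 2520*49 = -4 + 123480 = 123476)
V(-344 + 44) - K = 458*(-1 - (-344 + 44)² - 276*(-344 + 44))/(276 + (-344 + 44)) - 1*123476 = 458*(-1 - 1*(-300)² - 276*(-300))/(276 - 300) - 123476 = 458*(-1 - 1*90000 + 82800)/(-24) - 123476 = 458*(-1/24)*(-1 - 90000 + 82800) - 123476 = 458*(-1/24)*(-7201) - 123476 = 1649029/12 - 123476 = 167317/12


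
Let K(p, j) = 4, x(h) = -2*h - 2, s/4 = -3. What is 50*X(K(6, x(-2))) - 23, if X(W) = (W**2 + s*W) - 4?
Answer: -1823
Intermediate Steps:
s = -12 (s = 4*(-3) = -12)
x(h) = -2 - 2*h
X(W) = -4 + W**2 - 12*W (X(W) = (W**2 - 12*W) - 4 = -4 + W**2 - 12*W)
50*X(K(6, x(-2))) - 23 = 50*(-4 + 4**2 - 12*4) - 23 = 50*(-4 + 16 - 48) - 23 = 50*(-36) - 23 = -1800 - 23 = -1823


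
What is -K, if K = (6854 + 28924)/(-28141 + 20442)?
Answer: 35778/7699 ≈ 4.6471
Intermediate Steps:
K = -35778/7699 (K = 35778/(-7699) = 35778*(-1/7699) = -35778/7699 ≈ -4.6471)
-K = -1*(-35778/7699) = 35778/7699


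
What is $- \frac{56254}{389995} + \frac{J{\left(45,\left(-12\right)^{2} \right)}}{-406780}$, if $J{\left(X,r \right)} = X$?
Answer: $- \frac{4580110379}{31728433220} \approx -0.14435$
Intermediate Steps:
$- \frac{56254}{389995} + \frac{J{\left(45,\left(-12\right)^{2} \right)}}{-406780} = - \frac{56254}{389995} + \frac{45}{-406780} = \left(-56254\right) \frac{1}{389995} + 45 \left(- \frac{1}{406780}\right) = - \frac{56254}{389995} - \frac{9}{81356} = - \frac{4580110379}{31728433220}$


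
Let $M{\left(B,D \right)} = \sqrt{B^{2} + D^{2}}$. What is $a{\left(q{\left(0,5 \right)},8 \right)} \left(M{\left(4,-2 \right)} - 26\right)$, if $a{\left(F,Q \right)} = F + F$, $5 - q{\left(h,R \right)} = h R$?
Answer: $-260 + 20 \sqrt{5} \approx -215.28$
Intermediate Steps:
$q{\left(h,R \right)} = 5 - R h$ ($q{\left(h,R \right)} = 5 - h R = 5 - R h$)
$a{\left(F,Q \right)} = 2 F$
$a{\left(q{\left(0,5 \right)},8 \right)} \left(M{\left(4,-2 \right)} - 26\right) = 2 \left(5 - 5 \cdot 0\right) \left(\sqrt{4^{2} + \left(-2\right)^{2}} - 26\right) = 2 \left(5 + 0\right) \left(\sqrt{16 + 4} - 26\right) = 2 \cdot 5 \left(\sqrt{20} - 26\right) = 10 \left(2 \sqrt{5} - 26\right) = 10 \left(-26 + 2 \sqrt{5}\right) = -260 + 20 \sqrt{5}$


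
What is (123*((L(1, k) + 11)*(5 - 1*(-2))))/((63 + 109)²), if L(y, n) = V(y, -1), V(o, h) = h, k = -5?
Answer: 4305/14792 ≈ 0.29104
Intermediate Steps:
L(y, n) = -1
(123*((L(1, k) + 11)*(5 - 1*(-2))))/((63 + 109)²) = (123*((-1 + 11)*(5 - 1*(-2))))/((63 + 109)²) = (123*(10*(5 + 2)))/(172²) = (123*(10*7))/29584 = (123*70)*(1/29584) = 8610*(1/29584) = 4305/14792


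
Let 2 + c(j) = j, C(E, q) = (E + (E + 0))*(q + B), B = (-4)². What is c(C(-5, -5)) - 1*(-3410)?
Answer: 3298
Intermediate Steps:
B = 16
C(E, q) = 2*E*(16 + q) (C(E, q) = (E + (E + 0))*(q + 16) = (E + E)*(16 + q) = (2*E)*(16 + q) = 2*E*(16 + q))
c(j) = -2 + j
c(C(-5, -5)) - 1*(-3410) = (-2 + 2*(-5)*(16 - 5)) - 1*(-3410) = (-2 + 2*(-5)*11) + 3410 = (-2 - 110) + 3410 = -112 + 3410 = 3298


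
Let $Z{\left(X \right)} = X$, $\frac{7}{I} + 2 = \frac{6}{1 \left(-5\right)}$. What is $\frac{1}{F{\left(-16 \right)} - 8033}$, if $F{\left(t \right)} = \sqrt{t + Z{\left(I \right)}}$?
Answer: $- \frac{128528}{1032465715} - \frac{4 i \sqrt{291}}{1032465715} \approx -0.00012449 - 6.6089 \cdot 10^{-8} i$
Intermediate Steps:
$I = - \frac{35}{16}$ ($I = \frac{7}{-2 + \frac{6}{1 \left(-5\right)}} = \frac{7}{-2 + \frac{6}{-5}} = \frac{7}{-2 + 6 \left(- \frac{1}{5}\right)} = \frac{7}{-2 - \frac{6}{5}} = \frac{7}{- \frac{16}{5}} = 7 \left(- \frac{5}{16}\right) = - \frac{35}{16} \approx -2.1875$)
$F{\left(t \right)} = \sqrt{- \frac{35}{16} + t}$ ($F{\left(t \right)} = \sqrt{t - \frac{35}{16}} = \sqrt{- \frac{35}{16} + t}$)
$\frac{1}{F{\left(-16 \right)} - 8033} = \frac{1}{\frac{\sqrt{-35 + 16 \left(-16\right)}}{4} - 8033} = \frac{1}{\frac{\sqrt{-35 - 256}}{4} - 8033} = \frac{1}{\frac{\sqrt{-291}}{4} - 8033} = \frac{1}{\frac{i \sqrt{291}}{4} - 8033} = \frac{1}{-8033 + \frac{i \sqrt{291}}{4}}$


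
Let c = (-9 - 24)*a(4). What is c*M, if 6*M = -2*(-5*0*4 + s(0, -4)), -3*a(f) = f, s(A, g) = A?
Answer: 0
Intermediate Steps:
a(f) = -f/3
c = 44 (c = (-9 - 24)*(-⅓*4) = -33*(-4/3) = 44)
M = 0 (M = (-2*(-5*0*4 + 0))/6 = (-2*(0*4 + 0))/6 = (-2*(0 + 0))/6 = (-2*0)/6 = (⅙)*0 = 0)
c*M = 44*0 = 0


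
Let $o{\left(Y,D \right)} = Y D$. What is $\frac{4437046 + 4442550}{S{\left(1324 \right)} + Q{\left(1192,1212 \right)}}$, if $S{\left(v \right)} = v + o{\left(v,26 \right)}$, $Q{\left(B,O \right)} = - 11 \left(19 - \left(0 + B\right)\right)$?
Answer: $\frac{8879596}{48651} \approx 182.52$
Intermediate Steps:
$o{\left(Y,D \right)} = D Y$
$Q{\left(B,O \right)} = -209 + 11 B$ ($Q{\left(B,O \right)} = - 11 \left(19 - B\right) = -209 + 11 B$)
$S{\left(v \right)} = 27 v$ ($S{\left(v \right)} = v + 26 v = 27 v$)
$\frac{4437046 + 4442550}{S{\left(1324 \right)} + Q{\left(1192,1212 \right)}} = \frac{4437046 + 4442550}{27 \cdot 1324 + \left(-209 + 11 \cdot 1192\right)} = \frac{8879596}{35748 + \left(-209 + 13112\right)} = \frac{8879596}{35748 + 12903} = \frac{8879596}{48651}$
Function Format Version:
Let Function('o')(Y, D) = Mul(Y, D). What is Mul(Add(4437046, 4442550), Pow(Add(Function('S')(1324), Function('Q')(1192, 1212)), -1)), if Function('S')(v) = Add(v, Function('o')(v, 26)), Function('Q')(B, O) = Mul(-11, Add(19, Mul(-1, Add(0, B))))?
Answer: Rational(8879596, 48651) ≈ 182.52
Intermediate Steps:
Function('o')(Y, D) = Mul(D, Y)
Function('Q')(B, O) = Add(-209, Mul(11, B)) (Function('Q')(B, O) = Mul(-11, Add(19, Mul(-1, B))) = Add(-209, Mul(11, B)))
Function('S')(v) = Mul(27, v) (Function('S')(v) = Add(v, Mul(26, v)) = Mul(27, v))
Mul(Add(4437046, 4442550), Pow(Add(Function('S')(1324), Function('Q')(1192, 1212)), -1)) = Mul(Add(4437046, 4442550), Pow(Add(Mul(27, 1324), Add(-209, Mul(11, 1192))), -1)) = Mul(8879596, Pow(Add(35748, Add(-209, 13112)), -1)) = Mul(8879596, Pow(Add(35748, 12903), -1)) = Mul(8879596, Pow(48651, -1)) = Mul(8879596, Rational(1, 48651)) = Rational(8879596, 48651)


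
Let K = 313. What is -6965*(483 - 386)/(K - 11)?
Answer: -675605/302 ≈ -2237.1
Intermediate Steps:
-6965*(483 - 386)/(K - 11) = -6965*(483 - 386)/(313 - 11) = -675605/302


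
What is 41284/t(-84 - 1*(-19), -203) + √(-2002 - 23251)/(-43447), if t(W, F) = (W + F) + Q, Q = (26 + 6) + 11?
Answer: -41284/225 - I*√25253/43447 ≈ -183.48 - 0.0036576*I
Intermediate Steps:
Q = 43 (Q = 32 + 11 = 43)
t(W, F) = 43 + F + W (t(W, F) = (W + F) + 43 = (F + W) + 43 = 43 + F + W)
41284/t(-84 - 1*(-19), -203) + √(-2002 - 23251)/(-43447) = 41284/(43 - 203 + (-84 - 1*(-19))) + √(-2002 - 23251)/(-43447) = 41284/(43 - 203 + (-84 + 19)) + √(-25253)*(-1/43447) = 41284/(43 - 203 - 65) + (I*√25253)*(-1/43447) = 41284/(-225) - I*√25253/43447 = 41284*(-1/225) - I*√25253/43447 = -41284/225 - I*√25253/43447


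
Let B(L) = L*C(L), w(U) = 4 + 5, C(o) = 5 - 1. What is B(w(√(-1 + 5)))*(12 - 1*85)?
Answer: -2628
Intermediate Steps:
C(o) = 4
w(U) = 9
B(L) = 4*L (B(L) = L*4 = 4*L)
B(w(√(-1 + 5)))*(12 - 1*85) = (4*9)*(12 - 1*85) = 36*(12 - 85) = 36*(-73) = -2628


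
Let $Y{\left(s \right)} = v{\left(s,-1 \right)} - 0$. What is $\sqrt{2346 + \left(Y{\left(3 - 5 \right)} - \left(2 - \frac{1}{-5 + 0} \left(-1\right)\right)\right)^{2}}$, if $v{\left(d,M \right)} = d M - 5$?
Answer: $\frac{\sqrt{59226}}{5} \approx 48.673$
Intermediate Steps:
$v{\left(d,M \right)} = -5 + M d$ ($v{\left(d,M \right)} = M d - 5 = -5 + M d$)
$Y{\left(s \right)} = -5 - s$ ($Y{\left(s \right)} = \left(-5 - s\right) - 0 = \left(-5 - s\right) + 0 = -5 - s$)
$\sqrt{2346 + \left(Y{\left(3 - 5 \right)} - \left(2 - \frac{1}{-5 + 0} \left(-1\right)\right)\right)^{2}} = \sqrt{2346 + \left(\left(-5 - \left(3 - 5\right)\right) - \left(2 - \frac{1}{-5 + 0} \left(-1\right)\right)\right)^{2}} = \sqrt{2346 + \left(\left(-5 - -2\right) - \left(2 - \frac{1}{-5} \left(-1\right)\right)\right)^{2}} = \sqrt{2346 + \left(\left(-5 + 2\right) - \frac{9}{5}\right)^{2}} = \sqrt{2346 + \left(-3 + \left(\frac{1}{5} - 2\right)\right)^{2}} = \sqrt{2346 + \left(-3 - \frac{9}{5}\right)^{2}} = \sqrt{2346 + \left(- \frac{24}{5}\right)^{2}} = \sqrt{2346 + \frac{576}{25}} = \sqrt{\frac{59226}{25}} = \frac{\sqrt{59226}}{5}$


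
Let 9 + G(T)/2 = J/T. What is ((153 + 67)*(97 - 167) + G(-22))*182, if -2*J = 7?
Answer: -30866199/11 ≈ -2.8060e+6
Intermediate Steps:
J = -7/2 (J = -½*7 = -7/2 ≈ -3.5000)
G(T) = -18 - 7/T (G(T) = -18 + 2*(-7/(2*T)) = -18 - 7/T)
((153 + 67)*(97 - 167) + G(-22))*182 = ((153 + 67)*(97 - 167) + (-18 - 7/(-22)))*182 = (220*(-70) + (-18 - 7*(-1/22)))*182 = (-15400 + (-18 + 7/22))*182 = (-15400 - 389/22)*182 = -339189/22*182 = -30866199/11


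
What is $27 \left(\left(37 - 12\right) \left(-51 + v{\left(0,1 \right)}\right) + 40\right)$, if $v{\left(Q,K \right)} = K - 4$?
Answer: $-35370$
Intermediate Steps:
$v{\left(Q,K \right)} = -4 + K$ ($v{\left(Q,K \right)} = K - 4 = -4 + K$)
$27 \left(\left(37 - 12\right) \left(-51 + v{\left(0,1 \right)}\right) + 40\right) = 27 \left(\left(37 - 12\right) \left(-51 + \left(-4 + 1\right)\right) + 40\right) = 27 \left(25 \left(-51 - 3\right) + 40\right) = 27 \left(25 \left(-54\right) + 40\right) = 27 \left(-1350 + 40\right) = 27 \left(-1310\right) = -35370$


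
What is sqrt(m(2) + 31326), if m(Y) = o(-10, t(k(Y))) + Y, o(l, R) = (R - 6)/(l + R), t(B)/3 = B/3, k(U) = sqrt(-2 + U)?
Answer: 31*sqrt(815)/5 ≈ 177.00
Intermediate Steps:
t(B) = B (t(B) = 3*(B/3) = B)
o(l, R) = (-6 + R)/(R + l)
m(Y) = Y + (-6 + sqrt(-2 + Y))/(-10 + sqrt(-2 + Y)) (m(Y) = (-6 + sqrt(-2 + Y))/(sqrt(-2 + Y) - 10) + Y = (-6 + sqrt(-2 + Y))/(-10 + sqrt(-2 + Y)) + Y = Y + (-6 + sqrt(-2 + Y))/(-10 + sqrt(-2 + Y)))
sqrt(m(2) + 31326) = sqrt((-6 + sqrt(-2 + 2) + 2*(-10 + sqrt(-2 + 2)))/(-10 + sqrt(-2 + 2)) + 31326) = sqrt((-6 + sqrt(0) + 2*(-10 + sqrt(0)))/(-10 + sqrt(0)) + 31326) = sqrt((-6 + 0 + 2*(-10 + 0))/(-10 + 0) + 31326) = sqrt((-6 + 0 + 2*(-10))/(-10) + 31326) = sqrt(-(-6 + 0 - 20)/10 + 31326) = sqrt(-1/10*(-26) + 31326) = sqrt(13/5 + 31326) = sqrt(156643/5) = 31*sqrt(815)/5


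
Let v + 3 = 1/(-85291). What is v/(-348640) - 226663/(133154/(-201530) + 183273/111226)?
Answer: -5395715523224482996053187/23496444605435844880 ≈ -2.2964e+5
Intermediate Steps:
v = -255874/85291 (v = -3 + 1/(-85291) = -3 - 1/85291 = -255874/85291 ≈ -3.0000)
v/(-348640) - 226663/(133154/(-201530) + 183273/111226) = -255874/85291/(-348640) - 226663/(133154/(-201530) + 183273/111226) = -255874/85291*(-1/348640) - 226663/(133154*(-1/201530) + 183273*(1/111226)) = 127937/14867927120 - 226663/(-9511/14395 + 183273/111226) = 127937/14867927120 - 226663/1580344349/1601098270 = 127937/14867927120 - 226663*1601098270/1580344349 = 127937/14867927120 - 362909737173010/1580344349 = -5395715523224482996053187/23496444605435844880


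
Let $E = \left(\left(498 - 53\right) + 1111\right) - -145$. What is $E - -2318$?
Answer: $4019$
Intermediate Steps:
$E = 1701$ ($E = \left(445 + 1111\right) + 145 = 1556 + 145 = 1701$)
$E - -2318 = 1701 - -2318 = 1701 + 2318 = 4019$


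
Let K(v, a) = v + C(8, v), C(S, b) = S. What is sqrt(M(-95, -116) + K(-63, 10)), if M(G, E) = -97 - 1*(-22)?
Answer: I*sqrt(130) ≈ 11.402*I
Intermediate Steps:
M(G, E) = -75 (M(G, E) = -97 + 22 = -75)
K(v, a) = 8 + v (K(v, a) = v + 8 = 8 + v)
sqrt(M(-95, -116) + K(-63, 10)) = sqrt(-75 + (8 - 63)) = sqrt(-75 - 55) = sqrt(-130) = I*sqrt(130)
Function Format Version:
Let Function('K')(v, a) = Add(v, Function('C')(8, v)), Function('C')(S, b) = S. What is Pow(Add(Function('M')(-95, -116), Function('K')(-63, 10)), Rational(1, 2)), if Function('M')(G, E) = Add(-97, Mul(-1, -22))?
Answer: Mul(I, Pow(130, Rational(1, 2))) ≈ Mul(11.402, I)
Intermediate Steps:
Function('M')(G, E) = -75 (Function('M')(G, E) = Add(-97, 22) = -75)
Function('K')(v, a) = Add(8, v) (Function('K')(v, a) = Add(v, 8) = Add(8, v))
Pow(Add(Function('M')(-95, -116), Function('K')(-63, 10)), Rational(1, 2)) = Pow(Add(-75, Add(8, -63)), Rational(1, 2)) = Pow(Add(-75, -55), Rational(1, 2)) = Pow(-130, Rational(1, 2)) = Mul(I, Pow(130, Rational(1, 2)))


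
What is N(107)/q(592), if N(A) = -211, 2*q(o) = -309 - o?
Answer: 422/901 ≈ 0.46837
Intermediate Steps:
q(o) = -309/2 - o/2 (q(o) = (-309 - o)/2 = -309/2 - o/2)
N(107)/q(592) = -211/(-309/2 - ½*592) = -211/(-309/2 - 296) = -211/(-901/2) = -211*(-2/901) = 422/901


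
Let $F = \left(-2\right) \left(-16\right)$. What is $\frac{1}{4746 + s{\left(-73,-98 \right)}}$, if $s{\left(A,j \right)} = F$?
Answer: $\frac{1}{4778} \approx 0.00020929$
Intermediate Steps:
$F = 32$
$s{\left(A,j \right)} = 32$
$\frac{1}{4746 + s{\left(-73,-98 \right)}} = \frac{1}{4746 + 32} = \frac{1}{4778}$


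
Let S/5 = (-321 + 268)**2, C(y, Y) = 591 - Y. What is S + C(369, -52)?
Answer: 14688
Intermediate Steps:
S = 14045 (S = 5*(-321 + 268)**2 = 5*(-53)**2 = 5*2809 = 14045)
S + C(369, -52) = 14045 + (591 - 1*(-52)) = 14045 + (591 + 52) = 14045 + 643 = 14688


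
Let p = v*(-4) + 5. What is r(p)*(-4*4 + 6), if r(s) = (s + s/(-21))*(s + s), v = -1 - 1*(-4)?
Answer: -2800/3 ≈ -933.33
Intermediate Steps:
v = 3 (v = -1 + 4 = 3)
p = -7 (p = 3*(-4) + 5 = -12 + 5 = -7)
r(s) = 40*s**2/21 (r(s) = (s + s*(-1/21))*(2*s) = (s - s/21)*(2*s) = (20*s/21)*(2*s) = 40*s**2/21)
r(p)*(-4*4 + 6) = ((40/21)*(-7)**2)*(-4*4 + 6) = ((40/21)*49)*(-16 + 6) = (280/3)*(-10) = -2800/3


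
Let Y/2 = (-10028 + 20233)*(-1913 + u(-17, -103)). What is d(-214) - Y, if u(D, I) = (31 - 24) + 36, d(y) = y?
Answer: 38166486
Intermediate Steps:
u(D, I) = 43 (u(D, I) = 7 + 36 = 43)
Y = -38166700 (Y = 2*((-10028 + 20233)*(-1913 + 43)) = 2*(10205*(-1870)) = 2*(-19083350) = -38166700)
d(-214) - Y = -214 - 1*(-38166700) = -214 + 38166700 = 38166486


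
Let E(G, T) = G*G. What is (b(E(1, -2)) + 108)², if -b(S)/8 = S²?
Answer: 10000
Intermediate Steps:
E(G, T) = G²
b(S) = -8*S²
(b(E(1, -2)) + 108)² = (-8*(1²)² + 108)² = (-8*1² + 108)² = (-8*1 + 108)² = (-8 + 108)² = 100² = 10000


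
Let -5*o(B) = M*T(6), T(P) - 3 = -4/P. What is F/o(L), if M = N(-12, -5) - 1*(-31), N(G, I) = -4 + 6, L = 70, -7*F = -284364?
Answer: -1421820/539 ≈ -2637.9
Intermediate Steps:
F = 284364/7 (F = -1/7*(-284364) = 284364/7 ≈ 40623.)
T(P) = 3 - 4/P
N(G, I) = 2
M = 33 (M = 2 - 1*(-31) = 2 + 31 = 33)
o(B) = -77/5 (o(B) = -33*(3 - 4/6)/5 = -33*(3 - 4*1/6)/5 = -33*(3 - 2/3)/5 = -33*7/(5*3) = -1/5*77 = -77/5)
F/o(L) = 284364/(7*(-77/5)) = (284364/7)*(-5/77) = -1421820/539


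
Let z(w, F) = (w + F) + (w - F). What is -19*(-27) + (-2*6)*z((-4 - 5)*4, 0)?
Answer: 1377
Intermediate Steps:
z(w, F) = 2*w (z(w, F) = (F + w) + (w - F) = 2*w)
-19*(-27) + (-2*6)*z((-4 - 5)*4, 0) = -19*(-27) + (-2*6)*(2*((-4 - 5)*4)) = 513 - 24*(-9*4) = 513 - 24*(-36) = 513 - 12*(-72) = 513 + 864 = 1377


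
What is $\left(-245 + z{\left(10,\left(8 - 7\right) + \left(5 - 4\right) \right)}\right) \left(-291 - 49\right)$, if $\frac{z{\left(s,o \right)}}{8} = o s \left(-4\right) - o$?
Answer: $306340$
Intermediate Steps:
$z{\left(s,o \right)} = - 8 o - 32 o s$ ($z{\left(s,o \right)} = 8 \left(o s \left(-4\right) - o\right) = 8 \left(- 4 o s - o\right) = 8 \left(- o - 4 o s\right) = - 8 o - 32 o s$)
$\left(-245 + z{\left(10,\left(8 - 7\right) + \left(5 - 4\right) \right)}\right) \left(-291 - 49\right) = \left(-245 - 8 \left(\left(8 - 7\right) + \left(5 - 4\right)\right) \left(1 + 4 \cdot 10\right)\right) \left(-291 - 49\right) = \left(-245 - 8 \left(1 + \left(5 - 4\right)\right) \left(1 + 40\right)\right) \left(-340\right) = \left(-245 - 8 \left(1 + 1\right) 41\right) \left(-340\right) = \left(-245 - 16 \cdot 41\right) \left(-340\right) = \left(-245 - 656\right) \left(-340\right) = \left(-901\right) \left(-340\right) = 306340$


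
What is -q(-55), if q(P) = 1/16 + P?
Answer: 879/16 ≈ 54.938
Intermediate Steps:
q(P) = 1/16 + P
-q(-55) = -(1/16 - 55) = -1*(-879/16) = 879/16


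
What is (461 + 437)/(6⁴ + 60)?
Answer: 449/678 ≈ 0.66224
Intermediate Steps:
(461 + 437)/(6⁴ + 60) = 898/(1296 + 60) = 898/1356 = 898*(1/1356) = 449/678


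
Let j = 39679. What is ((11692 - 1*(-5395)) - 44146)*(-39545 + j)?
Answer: -3625906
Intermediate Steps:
((11692 - 1*(-5395)) - 44146)*(-39545 + j) = ((11692 - 1*(-5395)) - 44146)*(-39545 + 39679) = ((11692 + 5395) - 44146)*134 = (17087 - 44146)*134 = -27059*134 = -3625906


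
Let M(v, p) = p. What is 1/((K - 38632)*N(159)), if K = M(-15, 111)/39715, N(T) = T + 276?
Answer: -7943/133481469903 ≈ -5.9506e-8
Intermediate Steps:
N(T) = 276 + T
K = 111/39715 ≈ 0.0027949
1/((K - 38632)*N(159)) = 1/((111/39715 - 38632)*(276 + 159)) = 1/(-1534269769/39715*435) = -39715/1534269769*1/435 = -7943/133481469903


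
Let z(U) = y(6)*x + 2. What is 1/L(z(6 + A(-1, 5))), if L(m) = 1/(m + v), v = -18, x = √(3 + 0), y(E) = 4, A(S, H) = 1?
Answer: -16 + 4*√3 ≈ -9.0718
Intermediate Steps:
x = √3 ≈ 1.7320
z(U) = 2 + 4*√3 (z(U) = 4*√3 + 2 = 2 + 4*√3)
L(m) = 1/(-18 + m) (L(m) = 1/(m - 18) = 1/(-18 + m))
1/L(z(6 + A(-1, 5))) = 1/(1/(-18 + (2 + 4*√3))) = 1/(1/(-16 + 4*√3)) = -16 + 4*√3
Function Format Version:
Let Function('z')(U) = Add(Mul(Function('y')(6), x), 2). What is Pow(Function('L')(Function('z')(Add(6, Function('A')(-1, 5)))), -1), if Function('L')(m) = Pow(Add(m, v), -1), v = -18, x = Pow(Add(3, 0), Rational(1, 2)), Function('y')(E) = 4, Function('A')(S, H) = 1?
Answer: Add(-16, Mul(4, Pow(3, Rational(1, 2)))) ≈ -9.0718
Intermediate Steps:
x = Pow(3, Rational(1, 2)) ≈ 1.7320
Function('z')(U) = Add(2, Mul(4, Pow(3, Rational(1, 2)))) (Function('z')(U) = Add(Mul(4, Pow(3, Rational(1, 2))), 2) = Add(2, Mul(4, Pow(3, Rational(1, 2)))))
Function('L')(m) = Pow(Add(-18, m), -1) (Function('L')(m) = Pow(Add(m, -18), -1) = Pow(Add(-18, m), -1))
Pow(Function('L')(Function('z')(Add(6, Function('A')(-1, 5)))), -1) = Pow(Pow(Add(-18, Add(2, Mul(4, Pow(3, Rational(1, 2))))), -1), -1) = Pow(Pow(Add(-16, Mul(4, Pow(3, Rational(1, 2)))), -1), -1) = Add(-16, Mul(4, Pow(3, Rational(1, 2))))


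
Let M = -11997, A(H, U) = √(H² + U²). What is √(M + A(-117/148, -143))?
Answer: √(-65695572 + 481*√2650465)/74 ≈ 108.88*I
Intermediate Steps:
√(M + A(-117/148, -143)) = √(-11997 + √((-117/148)² + (-143)²)) = √(-11997 + √((-117*1/148)² + 20449)) = √(-11997 + √((-117/148)² + 20449)) = √(-11997 + √(13689/21904 + 20449)) = √(-11997 + √(447928585/21904)) = √(-11997 + 13*√2650465/148)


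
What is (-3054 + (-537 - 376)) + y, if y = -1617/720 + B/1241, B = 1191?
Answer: -1181914339/297840 ≈ -3968.3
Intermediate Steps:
y = -383059/297840 (y = -1617/720 + 1191/1241 = -1617*1/720 + 1191*(1/1241) = -539/240 + 1191/1241 = -383059/297840 ≈ -1.2861)
(-3054 + (-537 - 376)) + y = (-3054 + (-537 - 376)) - 383059/297840 = (-3054 - 913) - 383059/297840 = -3967 - 383059/297840 = -1181914339/297840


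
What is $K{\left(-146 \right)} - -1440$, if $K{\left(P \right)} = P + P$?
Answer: $1148$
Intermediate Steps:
$K{\left(P \right)} = 2 P$
$K{\left(-146 \right)} - -1440 = 2 \left(-146\right) - -1440 = -292 + 1440 = 1148$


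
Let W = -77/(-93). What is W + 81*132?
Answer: 994433/93 ≈ 10693.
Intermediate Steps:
W = 77/93 (W = -77*(-1/93) = 77/93 ≈ 0.82796)
W + 81*132 = 77/93 + 81*132 = 77/93 + 10692 = 994433/93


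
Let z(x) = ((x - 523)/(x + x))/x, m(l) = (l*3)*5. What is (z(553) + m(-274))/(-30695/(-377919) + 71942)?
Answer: -474996933677025/8314420532893937 ≈ -0.057129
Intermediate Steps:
m(l) = 15*l (m(l) = (3*l)*5 = 15*l)
z(x) = (-523 + x)/(2*x²) (z(x) = ((-523 + x)/((2*x)))/x = ((-523 + x)*(1/(2*x)))/x = ((-523 + x)/(2*x))/x = (-523 + x)/(2*x²))
(z(553) + m(-274))/(-30695/(-377919) + 71942) = ((½)*(-523 + 553)/553² + 15*(-274))/(-30695/(-377919) + 71942) = ((½)*(1/305809)*30 - 4110)/(-30695*(-1/377919) + 71942) = (15/305809 - 4110)/(30695/377919 + 71942) = -1256874975/(305809*27188279393/377919) = -1256874975/305809*377919/27188279393 = -474996933677025/8314420532893937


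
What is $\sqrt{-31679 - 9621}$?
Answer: $10 i \sqrt{413} \approx 203.22 i$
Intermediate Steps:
$\sqrt{-31679 - 9621} = \sqrt{-41300} = 10 i \sqrt{413}$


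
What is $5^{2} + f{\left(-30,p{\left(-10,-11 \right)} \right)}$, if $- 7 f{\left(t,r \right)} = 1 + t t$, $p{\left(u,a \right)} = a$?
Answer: $- \frac{726}{7} \approx -103.71$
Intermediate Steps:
$f{\left(t,r \right)} = - \frac{1}{7} - \frac{t^{2}}{7}$ ($f{\left(t,r \right)} = - \frac{1 + t t}{7} = - \frac{1 + t^{2}}{7} = - \frac{1}{7} - \frac{t^{2}}{7}$)
$5^{2} + f{\left(-30,p{\left(-10,-11 \right)} \right)} = 5^{2} - \left(\frac{1}{7} + \frac{\left(-30\right)^{2}}{7}\right) = 25 - \frac{901}{7} = - \frac{726}{7}$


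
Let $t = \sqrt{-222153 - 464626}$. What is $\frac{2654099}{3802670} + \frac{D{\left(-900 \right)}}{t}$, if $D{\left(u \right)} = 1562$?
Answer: $\frac{2654099}{3802670} - \frac{1562 i \sqrt{686779}}{686779} \approx 0.69796 - 1.8848 i$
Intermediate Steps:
$t = i \sqrt{686779}$ ($t = \sqrt{-686779} = i \sqrt{686779} \approx 828.72 i$)
$\frac{2654099}{3802670} + \frac{D{\left(-900 \right)}}{t} = \frac{2654099}{3802670} + \frac{1562}{i \sqrt{686779}} = 2654099 \cdot \frac{1}{3802670} + 1562 \left(- \frac{i \sqrt{686779}}{686779}\right) = \frac{2654099}{3802670} - \frac{1562 i \sqrt{686779}}{686779}$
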